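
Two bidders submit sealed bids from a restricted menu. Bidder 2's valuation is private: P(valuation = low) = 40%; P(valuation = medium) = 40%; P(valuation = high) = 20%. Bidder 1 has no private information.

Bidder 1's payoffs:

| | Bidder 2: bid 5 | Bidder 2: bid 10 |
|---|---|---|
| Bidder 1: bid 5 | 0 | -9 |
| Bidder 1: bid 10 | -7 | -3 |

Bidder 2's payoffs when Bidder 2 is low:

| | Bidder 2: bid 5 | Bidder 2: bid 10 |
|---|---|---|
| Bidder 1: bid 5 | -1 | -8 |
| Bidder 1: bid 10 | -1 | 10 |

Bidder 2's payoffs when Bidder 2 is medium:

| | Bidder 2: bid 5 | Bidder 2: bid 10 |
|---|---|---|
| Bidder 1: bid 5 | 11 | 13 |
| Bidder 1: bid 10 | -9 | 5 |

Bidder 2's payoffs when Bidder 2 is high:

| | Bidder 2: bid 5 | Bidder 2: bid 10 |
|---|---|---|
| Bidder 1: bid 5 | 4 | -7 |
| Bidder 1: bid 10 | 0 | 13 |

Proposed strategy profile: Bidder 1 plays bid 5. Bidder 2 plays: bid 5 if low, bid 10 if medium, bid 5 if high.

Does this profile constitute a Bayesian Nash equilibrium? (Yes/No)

Bidder 1 plays bid 5: E[bid 5] = 0.4·(0) + 0.4·(-9) + 0.2·(0) = -3.6; E[bid 10] = -5.4. Best-responding. ✓
Bidder 2 (valuation low), facing bid 5: bid 5 gives -1, bid 10 gives -8. Proposed bid 5 is best. ✓
Bidder 2 (valuation medium), facing bid 5: bid 5 gives 11, bid 10 gives 13. Proposed bid 10 is best. ✓
Bidder 2 (valuation high), facing bid 5: bid 5 gives 4, bid 10 gives -7. Proposed bid 5 is best. ✓

Yes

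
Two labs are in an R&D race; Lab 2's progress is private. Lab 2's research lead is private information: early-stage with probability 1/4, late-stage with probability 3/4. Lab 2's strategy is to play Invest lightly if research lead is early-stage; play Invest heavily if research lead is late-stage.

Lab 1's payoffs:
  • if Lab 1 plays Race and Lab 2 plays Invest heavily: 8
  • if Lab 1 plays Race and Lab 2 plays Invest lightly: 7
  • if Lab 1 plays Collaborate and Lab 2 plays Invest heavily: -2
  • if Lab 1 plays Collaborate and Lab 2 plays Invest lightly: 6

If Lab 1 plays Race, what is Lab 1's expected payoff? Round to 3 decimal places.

E[Race] = 1/4·7 + 3/4·8 = 7/4 + 6 = 31/4

7.750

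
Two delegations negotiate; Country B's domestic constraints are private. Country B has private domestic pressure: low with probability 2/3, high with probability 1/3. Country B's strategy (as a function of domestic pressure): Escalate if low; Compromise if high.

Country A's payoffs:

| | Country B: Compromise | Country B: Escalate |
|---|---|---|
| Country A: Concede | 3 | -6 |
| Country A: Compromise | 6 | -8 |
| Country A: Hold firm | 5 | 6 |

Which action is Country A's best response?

Hold firm

E[Concede] = 2/3·(-6) + 1/3·(3) = -3
E[Compromise] = 2/3·(-8) + 1/3·(6) = -10/3
E[Hold firm] = 2/3·(6) + 1/3·(5) = 17/3
Best response: Hold firm (17/3 is the largest).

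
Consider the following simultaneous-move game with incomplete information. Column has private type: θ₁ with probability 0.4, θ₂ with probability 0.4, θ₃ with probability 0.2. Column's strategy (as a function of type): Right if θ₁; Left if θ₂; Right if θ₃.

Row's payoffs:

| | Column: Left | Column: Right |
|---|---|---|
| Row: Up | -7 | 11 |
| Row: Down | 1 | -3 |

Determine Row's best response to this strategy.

Up

E[Up] = 0.4·(11) + 0.4·(-7) + 0.2·(11) = 3.8
E[Down] = 0.4·(-3) + 0.4·(1) + 0.2·(-3) = -1.4
Best response: Up (3.8 is the largest).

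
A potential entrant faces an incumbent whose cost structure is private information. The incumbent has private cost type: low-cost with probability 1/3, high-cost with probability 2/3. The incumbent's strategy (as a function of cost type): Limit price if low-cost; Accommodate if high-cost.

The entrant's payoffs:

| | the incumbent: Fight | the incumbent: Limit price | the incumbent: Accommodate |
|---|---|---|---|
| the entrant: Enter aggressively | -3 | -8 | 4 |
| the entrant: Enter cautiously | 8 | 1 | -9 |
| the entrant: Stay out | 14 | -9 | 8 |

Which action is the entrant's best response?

Compute the entrant's expected payoff for each action, taking the expectation over the incumbent's type.
E[Enter aggressively] = 1/3·(-8) + 2/3·(4) = 0
E[Enter cautiously] = 1/3·(1) + 2/3·(-9) = -17/3
E[Stay out] = 1/3·(-9) + 2/3·(8) = 7/3
Best response: Stay out (7/3 is the largest).

Stay out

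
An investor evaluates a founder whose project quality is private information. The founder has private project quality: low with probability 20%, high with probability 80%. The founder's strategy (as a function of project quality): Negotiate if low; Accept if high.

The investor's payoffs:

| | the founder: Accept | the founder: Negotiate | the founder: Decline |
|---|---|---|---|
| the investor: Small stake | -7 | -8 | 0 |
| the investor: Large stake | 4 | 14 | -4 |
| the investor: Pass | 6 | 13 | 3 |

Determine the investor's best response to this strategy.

Pass

E[Small stake] = 0.2·(-8) + 0.8·(-7) = -7.2
E[Large stake] = 0.2·(14) + 0.8·(4) = 6
E[Pass] = 0.2·(13) + 0.8·(6) = 7.4
Best response: Pass (7.4 is the largest).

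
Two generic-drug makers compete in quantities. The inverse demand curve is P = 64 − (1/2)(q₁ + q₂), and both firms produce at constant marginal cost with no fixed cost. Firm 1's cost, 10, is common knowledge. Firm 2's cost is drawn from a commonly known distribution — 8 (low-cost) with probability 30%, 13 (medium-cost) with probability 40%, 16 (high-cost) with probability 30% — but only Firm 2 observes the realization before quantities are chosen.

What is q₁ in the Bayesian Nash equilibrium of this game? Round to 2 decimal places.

37.60

Firm 2 with cost c maximizes (64 − (1/2)(q₁+q₂) − c)·q₂, giving q₂(c) = (64 − c − (1/2)q₁).
E[c₂] = 0.3·8 + 0.4·13 + 0.3·16 = 12.4
Firm 1's FOC against E[q₂] yields q₁ = (64 − 2·10 + E[c₂])/(3/2) = (64 − 20 + 12.4)/(3/2) = 37.6.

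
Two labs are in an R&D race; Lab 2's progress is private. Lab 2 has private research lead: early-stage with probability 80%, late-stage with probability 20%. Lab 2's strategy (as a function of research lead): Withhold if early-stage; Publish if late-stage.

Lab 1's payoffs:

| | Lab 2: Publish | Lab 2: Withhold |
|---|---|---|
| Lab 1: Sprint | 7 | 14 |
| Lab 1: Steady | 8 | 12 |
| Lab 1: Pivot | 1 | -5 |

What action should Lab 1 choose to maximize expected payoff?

Sprint

E[Sprint] = 0.8·(14) + 0.2·(7) = 12.6
E[Steady] = 0.8·(12) + 0.2·(8) = 11.2
E[Pivot] = 0.8·(-5) + 0.2·(1) = -3.8
Best response: Sprint (12.6 is the largest).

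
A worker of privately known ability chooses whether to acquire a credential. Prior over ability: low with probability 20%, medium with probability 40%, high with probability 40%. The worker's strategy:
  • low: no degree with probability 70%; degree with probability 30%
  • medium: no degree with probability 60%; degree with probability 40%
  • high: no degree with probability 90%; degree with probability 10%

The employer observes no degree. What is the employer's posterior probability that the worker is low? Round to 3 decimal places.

Apply Bayes' rule using the sender's strategy as the likelihood.
P(no degree) = 0.2·0.7 + 0.4·0.6 + 0.4·0.9 = 0.74
P(low | no degree) = (0.2·0.7) / 0.74 = 0.14 / 0.74 = 0.189189

0.189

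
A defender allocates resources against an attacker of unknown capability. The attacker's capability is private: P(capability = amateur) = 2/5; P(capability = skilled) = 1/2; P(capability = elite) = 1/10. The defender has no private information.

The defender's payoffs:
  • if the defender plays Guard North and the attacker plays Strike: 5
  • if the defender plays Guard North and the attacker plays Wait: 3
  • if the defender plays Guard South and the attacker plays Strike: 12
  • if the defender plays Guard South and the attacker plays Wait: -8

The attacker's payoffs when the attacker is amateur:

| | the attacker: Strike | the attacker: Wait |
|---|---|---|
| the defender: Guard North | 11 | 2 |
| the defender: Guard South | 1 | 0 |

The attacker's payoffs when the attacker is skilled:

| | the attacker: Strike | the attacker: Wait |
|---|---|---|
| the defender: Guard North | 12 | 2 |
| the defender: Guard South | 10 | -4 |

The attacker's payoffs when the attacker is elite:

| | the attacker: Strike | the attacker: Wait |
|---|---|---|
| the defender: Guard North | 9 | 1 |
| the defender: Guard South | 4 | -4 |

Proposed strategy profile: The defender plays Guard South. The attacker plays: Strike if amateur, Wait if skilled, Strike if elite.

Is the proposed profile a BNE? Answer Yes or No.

The defender plays Guard South: E[Guard South] = 2/5·(12) + 1/2·(-8) + 1/10·(12) = 2; E[Guard North] = 4. Not best-responding. ✗
The attacker (capability amateur), facing Guard South: Strike gives 1, Wait gives 0. Proposed Strike is best. ✓
The attacker (capability skilled), facing Guard South: Strike gives 10, Wait gives -4. Proposed Wait is not best — profitable deviation exists. ✗
The attacker (capability elite), facing Guard South: Strike gives 4, Wait gives -4. Proposed Strike is best. ✓

No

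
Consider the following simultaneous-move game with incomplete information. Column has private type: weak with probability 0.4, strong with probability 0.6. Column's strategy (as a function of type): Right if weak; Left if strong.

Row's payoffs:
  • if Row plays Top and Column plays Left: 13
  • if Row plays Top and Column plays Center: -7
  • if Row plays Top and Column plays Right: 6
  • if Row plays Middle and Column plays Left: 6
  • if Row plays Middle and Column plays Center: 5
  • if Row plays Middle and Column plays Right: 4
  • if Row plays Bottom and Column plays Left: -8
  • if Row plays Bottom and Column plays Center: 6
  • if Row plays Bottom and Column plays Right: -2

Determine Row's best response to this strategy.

Compute Row's expected payoff for each action, taking the expectation over Column's type.
E[Top] = 0.4·(6) + 0.6·(13) = 10.2
E[Middle] = 0.4·(4) + 0.6·(6) = 5.2
E[Bottom] = 0.4·(-2) + 0.6·(-8) = -5.6
Best response: Top (10.2 is the largest).

Top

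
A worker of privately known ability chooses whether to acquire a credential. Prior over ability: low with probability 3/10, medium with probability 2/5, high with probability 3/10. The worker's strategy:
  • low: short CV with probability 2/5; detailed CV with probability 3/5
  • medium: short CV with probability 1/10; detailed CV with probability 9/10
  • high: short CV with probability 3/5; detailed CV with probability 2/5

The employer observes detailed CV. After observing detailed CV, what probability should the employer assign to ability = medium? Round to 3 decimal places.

P(detailed CV) = (3/10)·(3/5) + (2/5)·(9/10) + (3/10)·(2/5) = 33/50
P(medium | detailed CV) = ((2/5)·(9/10)) / (33/50) = (9/25) / (33/50) = 6/11

0.545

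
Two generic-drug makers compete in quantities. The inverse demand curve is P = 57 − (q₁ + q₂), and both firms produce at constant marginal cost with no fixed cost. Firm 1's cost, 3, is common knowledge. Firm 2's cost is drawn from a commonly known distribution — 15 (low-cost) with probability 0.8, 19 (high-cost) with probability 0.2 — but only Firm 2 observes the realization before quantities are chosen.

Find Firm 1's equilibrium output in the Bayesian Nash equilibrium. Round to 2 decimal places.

Type-c best response for Firm 2: q₂(c) = (57 − c)/2 − q₁/2.
Firm 1 maximizes expected profit; its first-order condition is 57 − 2q₁ − E[q₂] − 3 = 0.
Substituting E[q₂] and solving: E[c₂] = 15.8, so q₁ = (57 − 2·3 + 15.8)/3 = 22.2667.

22.27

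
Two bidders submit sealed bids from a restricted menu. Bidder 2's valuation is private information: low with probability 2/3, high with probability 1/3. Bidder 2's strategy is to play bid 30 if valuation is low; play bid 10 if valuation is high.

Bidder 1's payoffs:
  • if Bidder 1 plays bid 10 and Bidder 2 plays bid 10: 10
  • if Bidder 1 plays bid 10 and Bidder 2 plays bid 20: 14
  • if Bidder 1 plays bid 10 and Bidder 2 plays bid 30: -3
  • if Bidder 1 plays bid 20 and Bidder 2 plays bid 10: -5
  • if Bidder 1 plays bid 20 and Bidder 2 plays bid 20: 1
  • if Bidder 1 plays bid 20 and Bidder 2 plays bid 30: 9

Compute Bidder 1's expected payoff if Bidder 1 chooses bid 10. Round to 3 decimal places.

E[bid 10] = 2/3·(-3) + 1/3·10 = (-2) + 10/3 = 4/3

1.333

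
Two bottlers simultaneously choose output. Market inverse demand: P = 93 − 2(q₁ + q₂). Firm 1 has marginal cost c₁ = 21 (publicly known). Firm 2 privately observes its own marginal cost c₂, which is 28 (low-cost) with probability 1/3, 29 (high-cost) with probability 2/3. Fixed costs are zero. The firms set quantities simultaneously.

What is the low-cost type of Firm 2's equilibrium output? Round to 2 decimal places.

Firm 2 with cost c maximizes (93 − 2(q₁+q₂) − c)·q₂, giving q₂(c) = (93 − c − 2q₁)/4.
E[c₂] = 1/3·28 + 2/3·29 = 28.6667
Firm 1's FOC against E[q₂] yields q₁ = (93 − 2·21 + E[c₂])/6 = (93 − 42 + 28.6667)/6 = 13.2778.
q₂(low-cost) = (93 − 28 − 2·13.2778)/4 = 9.61111.

9.61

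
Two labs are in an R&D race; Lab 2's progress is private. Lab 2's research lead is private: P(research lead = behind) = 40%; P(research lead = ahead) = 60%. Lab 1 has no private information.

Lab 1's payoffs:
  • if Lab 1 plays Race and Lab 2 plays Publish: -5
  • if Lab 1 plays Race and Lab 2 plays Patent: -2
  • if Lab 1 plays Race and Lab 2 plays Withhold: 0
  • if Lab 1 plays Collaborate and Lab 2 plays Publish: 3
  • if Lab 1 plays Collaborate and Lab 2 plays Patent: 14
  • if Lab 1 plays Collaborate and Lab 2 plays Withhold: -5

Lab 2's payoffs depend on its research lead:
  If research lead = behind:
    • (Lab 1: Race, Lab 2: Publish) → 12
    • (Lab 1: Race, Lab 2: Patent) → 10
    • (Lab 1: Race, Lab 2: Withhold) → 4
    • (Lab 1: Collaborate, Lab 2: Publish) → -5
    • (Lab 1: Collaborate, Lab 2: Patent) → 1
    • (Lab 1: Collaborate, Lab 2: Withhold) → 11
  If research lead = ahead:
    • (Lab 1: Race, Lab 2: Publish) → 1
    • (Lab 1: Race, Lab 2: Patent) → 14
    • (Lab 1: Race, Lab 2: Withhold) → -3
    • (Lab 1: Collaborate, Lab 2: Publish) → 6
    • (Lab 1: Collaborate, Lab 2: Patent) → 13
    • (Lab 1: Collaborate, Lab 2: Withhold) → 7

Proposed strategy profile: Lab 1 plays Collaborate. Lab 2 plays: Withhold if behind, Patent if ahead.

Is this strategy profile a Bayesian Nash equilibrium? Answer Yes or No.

Yes

A profile is a BNE iff every type of every player is best-responding given beliefs about the other side.
Lab 1 plays Collaborate: E[Collaborate] = 0.4·(-5) + 0.6·(14) = 6.4; E[Race] = -1.2. Best-responding. ✓
Lab 2 (research lead behind), facing Collaborate: Publish gives -5, Patent gives 1, Withhold gives 11. Proposed Withhold is best. ✓
Lab 2 (research lead ahead), facing Collaborate: Publish gives 6, Patent gives 13, Withhold gives 7. Proposed Patent is best. ✓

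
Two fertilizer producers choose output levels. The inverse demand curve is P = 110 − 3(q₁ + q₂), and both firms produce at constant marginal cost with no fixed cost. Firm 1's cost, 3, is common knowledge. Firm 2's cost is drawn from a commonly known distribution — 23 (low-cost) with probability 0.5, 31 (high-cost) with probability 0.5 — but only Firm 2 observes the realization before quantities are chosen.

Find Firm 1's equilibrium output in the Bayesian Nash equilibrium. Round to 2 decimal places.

14.56

Type-c best response for Firm 2: q₂(c) = (110 − c)/6 − q₁/2.
Firm 1 maximizes expected profit; its first-order condition is 110 − 6q₁ − 3E[q₂] − 3 = 0.
Substituting E[q₂] and solving: E[c₂] = 27, so q₁ = (110 − 2·3 + 27)/9 = 14.5556.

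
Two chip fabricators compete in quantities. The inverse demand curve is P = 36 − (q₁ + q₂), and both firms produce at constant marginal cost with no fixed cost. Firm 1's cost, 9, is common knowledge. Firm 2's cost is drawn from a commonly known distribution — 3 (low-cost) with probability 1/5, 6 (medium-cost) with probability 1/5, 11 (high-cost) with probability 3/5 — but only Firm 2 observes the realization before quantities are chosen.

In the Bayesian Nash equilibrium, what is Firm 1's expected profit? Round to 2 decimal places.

77.44

Firm 2 with cost c maximizes (36 − (q₁+q₂) − c)·q₂, giving q₂(c) = (36 − c − q₁)/2.
E[c₂] = 1/5·3 + 1/5·6 + 3/5·11 = 8.4
Firm 1's FOC against E[q₂] yields q₁ = (36 − 2·9 + E[c₂])/3 = (36 − 18 + 8.4)/3 = 8.8.
E[P] = 36 − (q₁ + E[q₂]) = 17.8; Firm 1's expected profit = (E[P] − 9)·q₁ = (17.8 − 9)·8.8 = 77.44.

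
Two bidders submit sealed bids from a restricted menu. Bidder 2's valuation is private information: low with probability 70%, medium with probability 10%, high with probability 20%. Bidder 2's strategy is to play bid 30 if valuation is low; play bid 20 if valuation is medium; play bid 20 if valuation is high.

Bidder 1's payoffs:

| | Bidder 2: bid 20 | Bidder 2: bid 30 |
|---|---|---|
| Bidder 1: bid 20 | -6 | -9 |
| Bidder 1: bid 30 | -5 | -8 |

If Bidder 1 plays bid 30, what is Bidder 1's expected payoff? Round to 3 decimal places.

-7.100

Take the expectation over Bidder 2's valuation, weighting each type's action by its prior probability.
E[bid 30] = 0.7·(-8) + 0.1·(-5) + 0.2·(-5) = (-5.6) + (-0.5) + (-1) = -7.1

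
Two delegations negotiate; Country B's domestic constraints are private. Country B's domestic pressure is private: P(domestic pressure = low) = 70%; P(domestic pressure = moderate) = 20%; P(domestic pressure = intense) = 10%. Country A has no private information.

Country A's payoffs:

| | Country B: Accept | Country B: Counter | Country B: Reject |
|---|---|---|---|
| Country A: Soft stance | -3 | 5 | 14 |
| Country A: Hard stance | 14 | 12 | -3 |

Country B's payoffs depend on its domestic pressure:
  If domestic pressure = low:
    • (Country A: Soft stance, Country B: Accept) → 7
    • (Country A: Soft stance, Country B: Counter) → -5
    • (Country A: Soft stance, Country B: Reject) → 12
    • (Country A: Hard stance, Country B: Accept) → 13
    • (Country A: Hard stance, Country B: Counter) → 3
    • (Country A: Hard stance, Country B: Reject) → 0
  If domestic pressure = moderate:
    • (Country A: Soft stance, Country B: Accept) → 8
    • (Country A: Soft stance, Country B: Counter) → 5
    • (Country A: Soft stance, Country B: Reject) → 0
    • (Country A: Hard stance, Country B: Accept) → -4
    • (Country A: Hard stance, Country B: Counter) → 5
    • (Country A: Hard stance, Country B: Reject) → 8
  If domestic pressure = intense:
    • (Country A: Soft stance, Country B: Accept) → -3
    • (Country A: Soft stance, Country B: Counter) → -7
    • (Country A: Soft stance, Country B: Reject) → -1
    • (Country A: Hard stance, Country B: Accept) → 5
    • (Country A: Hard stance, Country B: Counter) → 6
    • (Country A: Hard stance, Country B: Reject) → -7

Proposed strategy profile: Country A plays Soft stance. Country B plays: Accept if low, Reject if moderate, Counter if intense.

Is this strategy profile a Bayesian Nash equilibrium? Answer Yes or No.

No

A profile is a BNE iff every type of every player is best-responding given beliefs about the other side.
Country A plays Soft stance: E[Soft stance] = 0.7·(-3) + 0.2·(14) + 0.1·(5) = 1.2; E[Hard stance] = 10.4. Not best-responding. ✗
Country B (domestic pressure low), facing Soft stance: Accept gives 7, Counter gives -5, Reject gives 12. Proposed Accept is not best — profitable deviation exists. ✗
Country B (domestic pressure moderate), facing Soft stance: Accept gives 8, Counter gives 5, Reject gives 0. Proposed Reject is not best — profitable deviation exists. ✗
Country B (domestic pressure intense), facing Soft stance: Accept gives -3, Counter gives -7, Reject gives -1. Proposed Counter is not best — profitable deviation exists. ✗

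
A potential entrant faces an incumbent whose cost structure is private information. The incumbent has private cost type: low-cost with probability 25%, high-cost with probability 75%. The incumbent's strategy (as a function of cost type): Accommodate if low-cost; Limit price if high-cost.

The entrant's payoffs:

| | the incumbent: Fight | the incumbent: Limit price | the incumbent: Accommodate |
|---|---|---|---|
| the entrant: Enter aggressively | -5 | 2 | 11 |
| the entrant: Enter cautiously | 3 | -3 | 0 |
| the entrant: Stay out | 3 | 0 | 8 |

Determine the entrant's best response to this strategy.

E[Enter aggressively] = 0.25·(11) + 0.75·(2) = 4.25
E[Enter cautiously] = 0.25·(0) + 0.75·(-3) = -2.25
E[Stay out] = 0.25·(8) + 0.75·(0) = 2
Best response: Enter aggressively (4.25 is the largest).

Enter aggressively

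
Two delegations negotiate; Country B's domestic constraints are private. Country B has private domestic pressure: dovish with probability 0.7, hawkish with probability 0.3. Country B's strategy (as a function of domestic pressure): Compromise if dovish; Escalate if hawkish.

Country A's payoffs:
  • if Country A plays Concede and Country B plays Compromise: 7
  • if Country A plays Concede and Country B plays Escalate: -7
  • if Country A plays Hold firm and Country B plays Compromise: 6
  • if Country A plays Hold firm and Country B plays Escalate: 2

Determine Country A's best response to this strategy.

Hold firm

Compute Country A's expected payoff for each action, taking the expectation over Country B's type.
E[Concede] = 0.7·(7) + 0.3·(-7) = 2.8
E[Hold firm] = 0.7·(6) + 0.3·(2) = 4.8
Best response: Hold firm (4.8 is the largest).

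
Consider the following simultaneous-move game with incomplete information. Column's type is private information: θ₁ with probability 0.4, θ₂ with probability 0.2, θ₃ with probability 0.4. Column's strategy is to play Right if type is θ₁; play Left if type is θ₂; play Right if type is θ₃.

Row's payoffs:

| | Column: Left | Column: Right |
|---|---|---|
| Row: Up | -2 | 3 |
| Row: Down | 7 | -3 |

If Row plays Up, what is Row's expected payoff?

Take the expectation over Column's type, weighting each type's action by its prior probability.
E[Up] = 0.4·3 + 0.2·(-2) + 0.4·3 = 1.2 + (-0.4) + 1.2 = 2

2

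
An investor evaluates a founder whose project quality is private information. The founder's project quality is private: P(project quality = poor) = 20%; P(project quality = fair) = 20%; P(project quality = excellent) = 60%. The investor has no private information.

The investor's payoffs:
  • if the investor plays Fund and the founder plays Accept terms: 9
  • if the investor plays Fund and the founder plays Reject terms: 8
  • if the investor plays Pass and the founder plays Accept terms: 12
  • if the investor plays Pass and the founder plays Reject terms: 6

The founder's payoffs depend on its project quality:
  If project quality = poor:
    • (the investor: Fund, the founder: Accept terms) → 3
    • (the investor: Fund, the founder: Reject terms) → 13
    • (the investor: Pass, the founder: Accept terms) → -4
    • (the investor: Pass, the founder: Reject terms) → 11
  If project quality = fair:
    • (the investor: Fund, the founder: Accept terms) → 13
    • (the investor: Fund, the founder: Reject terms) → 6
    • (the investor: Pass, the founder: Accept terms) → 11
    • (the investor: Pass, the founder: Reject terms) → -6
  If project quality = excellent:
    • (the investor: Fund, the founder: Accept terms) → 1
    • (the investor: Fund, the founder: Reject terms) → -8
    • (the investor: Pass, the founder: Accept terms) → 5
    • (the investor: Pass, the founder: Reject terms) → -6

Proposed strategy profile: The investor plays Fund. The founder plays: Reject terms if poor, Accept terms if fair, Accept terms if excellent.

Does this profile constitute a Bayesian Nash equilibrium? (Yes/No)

The investor plays Fund: E[Fund] = 0.2·(8) + 0.2·(9) + 0.6·(9) = 8.8; E[Pass] = 10.8. Not best-responding. ✗
The founder (project quality poor), facing Fund: Accept terms gives 3, Reject terms gives 13. Proposed Reject terms is best. ✓
The founder (project quality fair), facing Fund: Accept terms gives 13, Reject terms gives 6. Proposed Accept terms is best. ✓
The founder (project quality excellent), facing Fund: Accept terms gives 1, Reject terms gives -8. Proposed Accept terms is best. ✓

No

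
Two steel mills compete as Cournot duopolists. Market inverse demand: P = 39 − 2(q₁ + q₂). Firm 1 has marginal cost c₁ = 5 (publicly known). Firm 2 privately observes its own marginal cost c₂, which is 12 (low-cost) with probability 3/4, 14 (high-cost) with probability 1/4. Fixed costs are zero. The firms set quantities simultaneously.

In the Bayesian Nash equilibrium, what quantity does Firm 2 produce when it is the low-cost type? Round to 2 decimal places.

Type-c best response for Firm 2: q₂(c) = (39 − c)/4 − q₁/2.
Firm 1 maximizes expected profit; its first-order condition is 39 − 4q₁ − 2E[q₂] − 5 = 0.
Substituting E[q₂] and solving: E[c₂] = 12.5, so q₁ = (39 − 2·5 + 12.5)/6 = 6.91667.
q₂(low-cost) = (39 − 12 − 2·6.91667)/4 = 3.29167.

3.29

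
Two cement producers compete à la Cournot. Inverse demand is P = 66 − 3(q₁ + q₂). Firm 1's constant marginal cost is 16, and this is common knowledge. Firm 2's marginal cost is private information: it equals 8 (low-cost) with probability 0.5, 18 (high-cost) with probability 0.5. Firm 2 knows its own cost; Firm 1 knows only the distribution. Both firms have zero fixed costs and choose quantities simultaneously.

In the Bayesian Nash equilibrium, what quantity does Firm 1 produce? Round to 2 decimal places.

Type-c best response for Firm 2: q₂(c) = (66 − c)/6 − q₁/2.
Firm 1 maximizes expected profit; its first-order condition is 66 − 6q₁ − 3E[q₂] − 16 = 0.
Substituting E[q₂] and solving: E[c₂] = 13, so q₁ = (66 − 2·16 + 13)/9 = 5.22222.

5.22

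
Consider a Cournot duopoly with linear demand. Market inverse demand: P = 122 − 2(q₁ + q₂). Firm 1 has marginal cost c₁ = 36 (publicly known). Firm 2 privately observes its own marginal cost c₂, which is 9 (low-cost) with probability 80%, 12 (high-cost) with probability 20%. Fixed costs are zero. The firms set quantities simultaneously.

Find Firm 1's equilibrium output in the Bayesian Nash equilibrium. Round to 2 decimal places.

9.93

Type-c best response for Firm 2: q₂(c) = (122 − c)/4 − q₁/2.
Firm 1 maximizes expected profit; its first-order condition is 122 − 4q₁ − 2E[q₂] − 36 = 0.
Substituting E[q₂] and solving: E[c₂] = 9.6, so q₁ = (122 − 2·36 + 9.6)/6 = 9.93333.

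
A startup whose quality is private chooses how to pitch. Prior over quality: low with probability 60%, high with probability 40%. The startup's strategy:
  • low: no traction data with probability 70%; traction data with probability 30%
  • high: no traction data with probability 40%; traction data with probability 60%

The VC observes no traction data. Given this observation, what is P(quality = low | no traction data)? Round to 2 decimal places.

P(no traction data) = 0.6·0.7 + 0.4·0.4 = 0.58
P(low | no traction data) = (0.6·0.7) / 0.58 = 0.42 / 0.58 = 0.724138

0.72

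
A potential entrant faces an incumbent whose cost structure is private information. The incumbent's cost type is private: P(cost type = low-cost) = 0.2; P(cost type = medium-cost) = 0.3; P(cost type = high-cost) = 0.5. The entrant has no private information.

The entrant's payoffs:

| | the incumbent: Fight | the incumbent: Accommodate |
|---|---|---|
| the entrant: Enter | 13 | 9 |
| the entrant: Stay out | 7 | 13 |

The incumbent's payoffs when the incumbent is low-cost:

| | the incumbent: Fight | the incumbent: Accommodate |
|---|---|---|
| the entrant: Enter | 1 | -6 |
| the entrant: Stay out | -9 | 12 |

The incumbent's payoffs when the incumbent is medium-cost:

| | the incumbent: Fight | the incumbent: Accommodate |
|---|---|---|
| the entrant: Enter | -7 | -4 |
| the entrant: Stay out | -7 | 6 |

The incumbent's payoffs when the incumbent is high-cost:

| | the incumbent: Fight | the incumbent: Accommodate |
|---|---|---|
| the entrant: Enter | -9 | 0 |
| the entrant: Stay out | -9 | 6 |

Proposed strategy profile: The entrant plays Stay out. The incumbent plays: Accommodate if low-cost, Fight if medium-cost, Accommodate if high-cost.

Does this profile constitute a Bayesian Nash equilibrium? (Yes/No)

A profile is a BNE iff every type of every player is best-responding given beliefs about the other side.
The entrant plays Stay out: E[Stay out] = 0.2·(13) + 0.3·(7) + 0.5·(13) = 11.2; E[Enter] = 10.2. Best-responding. ✓
The incumbent (cost type low-cost), facing Stay out: Fight gives -9, Accommodate gives 12. Proposed Accommodate is best. ✓
The incumbent (cost type medium-cost), facing Stay out: Fight gives -7, Accommodate gives 6. Proposed Fight is not best — profitable deviation exists. ✗
The incumbent (cost type high-cost), facing Stay out: Fight gives -9, Accommodate gives 6. Proposed Accommodate is best. ✓

No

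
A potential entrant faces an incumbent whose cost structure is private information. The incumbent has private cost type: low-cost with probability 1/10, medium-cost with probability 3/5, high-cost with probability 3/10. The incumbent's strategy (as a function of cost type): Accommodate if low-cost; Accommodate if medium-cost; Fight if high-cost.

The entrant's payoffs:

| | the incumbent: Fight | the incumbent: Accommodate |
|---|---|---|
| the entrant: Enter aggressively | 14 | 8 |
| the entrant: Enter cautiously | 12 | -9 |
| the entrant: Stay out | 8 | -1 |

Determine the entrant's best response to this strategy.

E[Enter aggressively] = 1/10·(8) + 3/5·(8) + 3/10·(14) = 49/5
E[Enter cautiously] = 1/10·(-9) + 3/5·(-9) + 3/10·(12) = -27/10
E[Stay out] = 1/10·(-1) + 3/5·(-1) + 3/10·(8) = 17/10
Best response: Enter aggressively (49/5 is the largest).

Enter aggressively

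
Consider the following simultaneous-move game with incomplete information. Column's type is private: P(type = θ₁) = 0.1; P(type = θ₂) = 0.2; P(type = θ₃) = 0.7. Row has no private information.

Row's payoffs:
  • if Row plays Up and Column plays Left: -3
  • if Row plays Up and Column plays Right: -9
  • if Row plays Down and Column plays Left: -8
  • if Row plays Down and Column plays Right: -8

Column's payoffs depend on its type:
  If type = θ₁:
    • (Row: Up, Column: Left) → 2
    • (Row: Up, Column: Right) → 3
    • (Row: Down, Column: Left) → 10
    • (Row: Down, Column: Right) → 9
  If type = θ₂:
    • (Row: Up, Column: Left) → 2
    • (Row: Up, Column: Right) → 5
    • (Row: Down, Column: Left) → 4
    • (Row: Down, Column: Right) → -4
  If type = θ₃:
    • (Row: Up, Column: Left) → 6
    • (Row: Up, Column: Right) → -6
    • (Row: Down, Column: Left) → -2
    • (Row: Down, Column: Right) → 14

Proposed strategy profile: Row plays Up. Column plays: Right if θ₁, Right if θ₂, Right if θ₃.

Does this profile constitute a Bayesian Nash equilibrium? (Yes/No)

A profile is a BNE iff every type of every player is best-responding given beliefs about the other side.
Row plays Up: E[Up] = 0.1·(-9) + 0.2·(-9) + 0.7·(-9) = -9; E[Down] = -8. Not best-responding. ✗
Column (type θ₁), facing Up: Left gives 2, Right gives 3. Proposed Right is best. ✓
Column (type θ₂), facing Up: Left gives 2, Right gives 5. Proposed Right is best. ✓
Column (type θ₃), facing Up: Left gives 6, Right gives -6. Proposed Right is not best — profitable deviation exists. ✗

No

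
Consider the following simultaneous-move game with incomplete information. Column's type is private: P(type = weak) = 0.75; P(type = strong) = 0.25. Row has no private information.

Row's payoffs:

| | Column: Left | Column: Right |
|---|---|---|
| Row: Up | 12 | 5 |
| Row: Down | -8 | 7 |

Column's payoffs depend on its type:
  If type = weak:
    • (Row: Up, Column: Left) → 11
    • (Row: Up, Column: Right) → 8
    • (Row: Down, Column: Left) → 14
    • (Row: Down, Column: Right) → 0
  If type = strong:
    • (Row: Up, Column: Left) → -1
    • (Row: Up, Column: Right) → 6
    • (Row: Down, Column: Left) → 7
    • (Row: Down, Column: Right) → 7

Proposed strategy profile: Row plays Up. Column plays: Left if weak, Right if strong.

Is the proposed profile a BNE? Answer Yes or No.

Row plays Up: E[Up] = 0.75·(12) + 0.25·(5) = 10.25; E[Down] = -4.25. Best-responding. ✓
Column (type weak), facing Up: Left gives 11, Right gives 8. Proposed Left is best. ✓
Column (type strong), facing Up: Left gives -1, Right gives 6. Proposed Right is best. ✓

Yes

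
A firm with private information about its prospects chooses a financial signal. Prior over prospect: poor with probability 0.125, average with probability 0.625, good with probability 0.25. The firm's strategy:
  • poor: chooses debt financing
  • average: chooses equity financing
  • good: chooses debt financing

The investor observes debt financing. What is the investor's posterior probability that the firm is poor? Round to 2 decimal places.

0.33

P(debt financing) = 0.125·1 + 0.625·0 + 0.25·1 = 0.375
P(poor | debt financing) = (0.125·1) / 0.375 = 0.125 / 0.375 = 0.333333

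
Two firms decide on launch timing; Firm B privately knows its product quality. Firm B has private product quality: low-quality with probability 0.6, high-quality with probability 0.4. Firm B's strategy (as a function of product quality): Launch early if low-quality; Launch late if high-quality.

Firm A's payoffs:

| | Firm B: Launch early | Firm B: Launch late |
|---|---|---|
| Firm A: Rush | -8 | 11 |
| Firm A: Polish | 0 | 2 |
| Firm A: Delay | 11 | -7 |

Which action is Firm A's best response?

E[Rush] = 0.6·(-8) + 0.4·(11) = -0.4
E[Polish] = 0.6·(0) + 0.4·(2) = 0.8
E[Delay] = 0.6·(11) + 0.4·(-7) = 3.8
Best response: Delay (3.8 is the largest).

Delay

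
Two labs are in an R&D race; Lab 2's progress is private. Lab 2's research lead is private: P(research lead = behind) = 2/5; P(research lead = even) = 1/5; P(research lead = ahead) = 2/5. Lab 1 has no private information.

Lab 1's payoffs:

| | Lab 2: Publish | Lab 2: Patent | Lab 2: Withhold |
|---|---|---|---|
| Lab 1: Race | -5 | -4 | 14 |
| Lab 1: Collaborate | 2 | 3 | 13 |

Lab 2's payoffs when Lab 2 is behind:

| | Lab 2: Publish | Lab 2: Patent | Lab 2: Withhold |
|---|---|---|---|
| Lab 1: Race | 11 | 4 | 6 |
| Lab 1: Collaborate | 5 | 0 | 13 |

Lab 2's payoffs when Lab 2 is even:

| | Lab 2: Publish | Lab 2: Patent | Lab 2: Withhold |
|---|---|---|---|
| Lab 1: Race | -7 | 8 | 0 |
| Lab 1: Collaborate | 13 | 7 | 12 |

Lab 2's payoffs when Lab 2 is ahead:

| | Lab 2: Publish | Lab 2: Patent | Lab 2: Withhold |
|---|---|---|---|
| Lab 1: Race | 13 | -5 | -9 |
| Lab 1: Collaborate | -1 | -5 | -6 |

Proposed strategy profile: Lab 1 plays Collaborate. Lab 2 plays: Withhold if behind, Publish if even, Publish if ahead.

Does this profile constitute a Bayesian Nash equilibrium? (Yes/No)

Yes

Lab 1 plays Collaborate: E[Collaborate] = 2/5·(13) + 1/5·(2) + 2/5·(2) = 32/5; E[Race] = 13/5. Best-responding. ✓
Lab 2 (research lead behind), facing Collaborate: Publish gives 5, Patent gives 0, Withhold gives 13. Proposed Withhold is best. ✓
Lab 2 (research lead even), facing Collaborate: Publish gives 13, Patent gives 7, Withhold gives 12. Proposed Publish is best. ✓
Lab 2 (research lead ahead), facing Collaborate: Publish gives -1, Patent gives -5, Withhold gives -6. Proposed Publish is best. ✓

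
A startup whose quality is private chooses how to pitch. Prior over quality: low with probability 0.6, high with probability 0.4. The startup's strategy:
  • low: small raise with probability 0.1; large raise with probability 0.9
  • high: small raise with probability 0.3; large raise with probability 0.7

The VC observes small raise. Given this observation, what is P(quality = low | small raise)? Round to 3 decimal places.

0.333

Apply Bayes' rule using the sender's strategy as the likelihood.
P(small raise) = 0.6·0.1 + 0.4·0.3 = 0.18
P(low | small raise) = (0.6·0.1) / 0.18 = 0.06 / 0.18 = 0.333333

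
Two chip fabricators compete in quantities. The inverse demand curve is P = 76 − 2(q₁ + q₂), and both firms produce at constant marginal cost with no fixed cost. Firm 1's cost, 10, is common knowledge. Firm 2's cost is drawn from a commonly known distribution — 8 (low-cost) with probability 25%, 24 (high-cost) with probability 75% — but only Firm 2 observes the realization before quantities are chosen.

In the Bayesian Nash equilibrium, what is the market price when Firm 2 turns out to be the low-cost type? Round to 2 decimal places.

29.33

Each type of Firm 2 best-responds to q₁; Firm 1 best-responds to the expected q₂ over Firm 2's types.
Firm 2 with cost c maximizes (76 − 2(q₁+q₂) − c)·q₂, giving q₂(c) = (76 − c − 2q₁)/4.
E[c₂] = 0.25·8 + 0.75·24 = 20
Firm 1's FOC against E[q₂] yields q₁ = (76 − 2·10 + E[c₂])/6 = (76 − 20 + 20)/6 = 12.6667.
q₂(low-cost) = 10.6667, so P = 76 − 2·(12.6667 + 10.6667) = 29.3333.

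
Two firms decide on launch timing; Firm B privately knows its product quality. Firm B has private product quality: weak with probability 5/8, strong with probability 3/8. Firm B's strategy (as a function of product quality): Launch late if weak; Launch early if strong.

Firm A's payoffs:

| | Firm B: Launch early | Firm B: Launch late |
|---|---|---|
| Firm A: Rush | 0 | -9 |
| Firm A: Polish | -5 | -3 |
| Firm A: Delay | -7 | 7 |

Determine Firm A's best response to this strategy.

Delay

E[Rush] = 5/8·(-9) + 3/8·(0) = -45/8
E[Polish] = 5/8·(-3) + 3/8·(-5) = -15/4
E[Delay] = 5/8·(7) + 3/8·(-7) = 7/4
Best response: Delay (7/4 is the largest).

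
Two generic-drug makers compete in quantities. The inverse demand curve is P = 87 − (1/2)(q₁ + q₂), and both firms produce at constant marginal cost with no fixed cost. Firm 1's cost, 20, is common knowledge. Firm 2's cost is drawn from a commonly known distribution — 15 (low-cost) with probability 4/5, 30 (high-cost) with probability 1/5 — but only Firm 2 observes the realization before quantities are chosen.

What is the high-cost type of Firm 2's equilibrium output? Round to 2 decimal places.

Firm 2 with cost c maximizes (87 − (1/2)(q₁+q₂) − c)·q₂, giving q₂(c) = (87 − c − (1/2)q₁).
E[c₂] = 4/5·15 + 1/5·30 = 18
Firm 1's FOC against E[q₂] yields q₁ = (87 − 2·20 + E[c₂])/(3/2) = (87 − 40 + 18)/(3/2) = 43.3333.
q₂(high-cost) = (87 − 30 − (1/2)·43.3333) = 35.3333.

35.33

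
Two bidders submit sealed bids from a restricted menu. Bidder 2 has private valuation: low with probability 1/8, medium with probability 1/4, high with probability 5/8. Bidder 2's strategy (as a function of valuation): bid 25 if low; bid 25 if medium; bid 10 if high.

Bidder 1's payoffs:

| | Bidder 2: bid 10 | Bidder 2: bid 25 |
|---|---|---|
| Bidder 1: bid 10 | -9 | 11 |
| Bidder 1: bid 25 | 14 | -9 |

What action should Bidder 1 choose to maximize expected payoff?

bid 25

E[bid 10] = 1/8·(11) + 1/4·(11) + 5/8·(-9) = -3/2
E[bid 25] = 1/8·(-9) + 1/4·(-9) + 5/8·(14) = 43/8
Best response: bid 25 (43/8 is the largest).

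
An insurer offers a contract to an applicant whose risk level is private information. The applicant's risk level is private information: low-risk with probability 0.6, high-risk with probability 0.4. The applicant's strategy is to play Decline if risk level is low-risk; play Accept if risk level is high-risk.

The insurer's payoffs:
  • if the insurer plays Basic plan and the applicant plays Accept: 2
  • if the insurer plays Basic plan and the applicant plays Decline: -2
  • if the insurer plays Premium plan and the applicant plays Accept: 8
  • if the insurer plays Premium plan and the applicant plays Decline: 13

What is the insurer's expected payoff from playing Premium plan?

E[Premium plan] = 0.6·13 + 0.4·8 = 7.8 + 3.2 = 11

11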